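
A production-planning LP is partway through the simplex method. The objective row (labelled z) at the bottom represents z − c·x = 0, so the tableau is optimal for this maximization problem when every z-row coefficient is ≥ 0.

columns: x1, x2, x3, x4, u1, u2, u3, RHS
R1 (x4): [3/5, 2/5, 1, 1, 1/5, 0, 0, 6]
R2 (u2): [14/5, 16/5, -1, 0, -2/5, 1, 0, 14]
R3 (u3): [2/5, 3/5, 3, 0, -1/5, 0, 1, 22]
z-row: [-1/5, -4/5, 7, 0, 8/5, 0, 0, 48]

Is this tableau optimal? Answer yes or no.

The z-row has a negative entry -4/5 in column x2, so it is not optimal.

no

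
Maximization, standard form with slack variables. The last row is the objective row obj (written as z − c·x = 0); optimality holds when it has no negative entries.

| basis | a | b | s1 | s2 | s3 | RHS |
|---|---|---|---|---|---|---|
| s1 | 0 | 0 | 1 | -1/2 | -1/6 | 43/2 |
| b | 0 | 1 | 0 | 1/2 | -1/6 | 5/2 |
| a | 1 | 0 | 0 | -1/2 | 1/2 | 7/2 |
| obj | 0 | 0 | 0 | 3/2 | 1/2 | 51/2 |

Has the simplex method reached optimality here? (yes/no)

Every obj-row coefficient is ≥ 0, so the tableau is optimal.

yes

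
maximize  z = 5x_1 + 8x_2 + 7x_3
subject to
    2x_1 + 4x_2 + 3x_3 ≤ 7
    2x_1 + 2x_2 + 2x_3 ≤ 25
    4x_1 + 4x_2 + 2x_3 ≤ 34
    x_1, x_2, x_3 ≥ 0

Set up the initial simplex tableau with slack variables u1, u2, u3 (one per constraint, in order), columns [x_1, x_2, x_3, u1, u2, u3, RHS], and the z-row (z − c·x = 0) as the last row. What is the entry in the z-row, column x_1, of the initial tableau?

-5

The z-row carries the negated objective coefficients: the x_1 entry is -5.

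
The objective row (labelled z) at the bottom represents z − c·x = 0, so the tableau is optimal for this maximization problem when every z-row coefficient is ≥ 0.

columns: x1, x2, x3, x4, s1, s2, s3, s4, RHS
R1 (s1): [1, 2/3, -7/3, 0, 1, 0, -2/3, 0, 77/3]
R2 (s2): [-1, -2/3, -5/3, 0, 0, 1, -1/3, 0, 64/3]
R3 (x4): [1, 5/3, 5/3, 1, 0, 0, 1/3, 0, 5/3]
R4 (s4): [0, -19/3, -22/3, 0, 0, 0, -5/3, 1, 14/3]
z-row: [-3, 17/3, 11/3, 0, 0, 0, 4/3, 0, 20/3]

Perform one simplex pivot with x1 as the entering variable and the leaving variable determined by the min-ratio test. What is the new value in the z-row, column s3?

7/3

Ratio test on column x1 — row 1: (77/3)/1 = 77/3; row 2: entry -1 ≤ 0; row 3: (5/3)/1 = 5/3; row 4: entry 0 ≤ 0. Minimum is 5/3 at row 3 (x4 leaves); pivot element 1.
Divide row 3 by 1; eliminate column x1 from the other rows.
z-row update in column s3: 4/3 − (-3)·(1/3) = 7/3.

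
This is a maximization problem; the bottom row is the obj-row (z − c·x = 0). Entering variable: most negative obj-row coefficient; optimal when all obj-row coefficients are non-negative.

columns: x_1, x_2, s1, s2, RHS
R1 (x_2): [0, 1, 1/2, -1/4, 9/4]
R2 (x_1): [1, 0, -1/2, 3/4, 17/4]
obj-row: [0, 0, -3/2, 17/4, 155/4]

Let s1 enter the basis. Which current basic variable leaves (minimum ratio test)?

Column s1 entries and ratios — x_2: (9/4)/(1/2) = 9/2; x_1: -1/2 ≤ 0, skip.
Smallest ratio is 9/2 in the row of x_2, so x_2 leaves.

x_2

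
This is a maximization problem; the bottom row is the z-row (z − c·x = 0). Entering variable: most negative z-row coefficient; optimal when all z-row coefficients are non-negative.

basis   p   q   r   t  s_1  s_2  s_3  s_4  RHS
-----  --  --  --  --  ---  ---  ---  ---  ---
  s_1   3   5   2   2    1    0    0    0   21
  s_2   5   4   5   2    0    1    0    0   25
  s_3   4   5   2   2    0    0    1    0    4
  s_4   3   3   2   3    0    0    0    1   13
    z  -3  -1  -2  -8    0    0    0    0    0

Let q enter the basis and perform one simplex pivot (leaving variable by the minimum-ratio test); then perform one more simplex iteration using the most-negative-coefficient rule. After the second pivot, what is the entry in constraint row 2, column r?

3

Ratio test on column q — row 1: 21/5 = 21/5; row 2: 25/4 = 25/4; row 3: 4/5 = 4/5; row 4: 13/3 = 13/3. Minimum is 4/5 at row 3 (s_3 leaves); pivot element 5.
Divide row 3 by 5; eliminate column q from the other rows.
Second iteration: most negative z-row entry is -38/5 in column t, so t enters.
Ratio test on column t — row 1: entry 0 ≤ 0; row 2: (109/5)/(2/5) = 109/2; row 3: (4/5)/(2/5) = 2; row 4: (53/5)/(9/5) = 53/9. Minimum is 2 at row 3 (q leaves); pivot element 2/5.
Divide row 3 by 2/5; eliminate column t from the other rows.
After both pivots, the entry at constraint row 2, column r is 3.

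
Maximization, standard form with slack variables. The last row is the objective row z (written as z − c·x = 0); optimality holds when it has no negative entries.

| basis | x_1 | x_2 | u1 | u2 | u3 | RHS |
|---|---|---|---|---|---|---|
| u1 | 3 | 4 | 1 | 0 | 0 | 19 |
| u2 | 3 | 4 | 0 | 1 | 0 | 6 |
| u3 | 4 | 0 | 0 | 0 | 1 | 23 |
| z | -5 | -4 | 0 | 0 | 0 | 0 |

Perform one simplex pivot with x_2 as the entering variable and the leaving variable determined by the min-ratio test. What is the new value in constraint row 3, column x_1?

Ratio test on column x_2 — row 1: 19/4 = 19/4; row 2: 6/4 = 3/2; row 3: entry 0 ≤ 0. Minimum is 3/2 at row 2 (u2 leaves); pivot element 4.
Divide row 2 by 4; eliminate column x_2 from the other rows.
Row 3 update in column x_1: 4 − 0·(3/4) = 4.

4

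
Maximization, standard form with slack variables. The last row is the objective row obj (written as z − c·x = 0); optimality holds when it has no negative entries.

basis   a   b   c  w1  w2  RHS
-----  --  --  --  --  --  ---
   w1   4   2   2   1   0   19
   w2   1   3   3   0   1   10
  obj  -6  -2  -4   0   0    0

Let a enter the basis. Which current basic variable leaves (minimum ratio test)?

Column a entries and ratios — w1: 19/4 = 19/4; w2: 10/1 = 10.
Smallest ratio is 19/4 in the row of w1, so w1 leaves.

w1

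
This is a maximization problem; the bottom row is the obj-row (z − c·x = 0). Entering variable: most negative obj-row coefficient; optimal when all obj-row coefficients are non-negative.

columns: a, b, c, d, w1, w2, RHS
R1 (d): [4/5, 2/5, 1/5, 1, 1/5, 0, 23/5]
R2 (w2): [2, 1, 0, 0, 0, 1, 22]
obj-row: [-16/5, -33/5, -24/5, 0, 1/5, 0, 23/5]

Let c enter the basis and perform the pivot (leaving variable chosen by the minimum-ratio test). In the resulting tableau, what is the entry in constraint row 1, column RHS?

23

Ratio test on column c — row 1: (23/5)/(1/5) = 23; row 2: entry 0 ≤ 0. Minimum is 23 at row 1 (d leaves); pivot element 1/5.
Divide row 1 by 1/5; eliminate column c from the other rows.
In the new row 1, the RHS entry is the old entry divided by the pivot: (23/5)/(1/5) = 23.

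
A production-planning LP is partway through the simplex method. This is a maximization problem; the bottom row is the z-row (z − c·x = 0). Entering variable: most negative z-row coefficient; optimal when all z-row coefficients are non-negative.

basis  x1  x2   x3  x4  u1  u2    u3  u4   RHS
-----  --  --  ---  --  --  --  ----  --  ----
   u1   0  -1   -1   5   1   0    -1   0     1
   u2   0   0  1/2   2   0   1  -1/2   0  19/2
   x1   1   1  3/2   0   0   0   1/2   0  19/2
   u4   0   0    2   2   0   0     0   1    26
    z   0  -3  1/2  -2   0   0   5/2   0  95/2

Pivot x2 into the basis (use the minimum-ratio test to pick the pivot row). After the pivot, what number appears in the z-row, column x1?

3

Ratio test on column x2 — row 1: entry -1 ≤ 0; row 2: entry 0 ≤ 0; row 3: (19/2)/1 = 19/2; row 4: entry 0 ≤ 0. Minimum is 19/2 at row 3 (x1 leaves); pivot element 1.
Divide row 3 by 1; eliminate column x2 from the other rows.
z-row update in column x1: 0 − (-3)·1 = 3.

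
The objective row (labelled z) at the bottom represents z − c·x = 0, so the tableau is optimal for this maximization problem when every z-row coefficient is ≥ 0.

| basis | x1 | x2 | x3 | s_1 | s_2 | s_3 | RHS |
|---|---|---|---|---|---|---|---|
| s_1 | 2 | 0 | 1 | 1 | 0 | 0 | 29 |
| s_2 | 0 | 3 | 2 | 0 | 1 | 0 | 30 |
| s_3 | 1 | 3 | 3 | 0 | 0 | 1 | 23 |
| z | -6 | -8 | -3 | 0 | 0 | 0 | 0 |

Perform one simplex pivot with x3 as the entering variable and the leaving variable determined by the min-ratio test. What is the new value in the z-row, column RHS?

23

Ratio test on column x3 — row 1: 29/1 = 29; row 2: 30/2 = 15; row 3: 23/3 = 23/3. Minimum is 23/3 at row 3 (s_3 leaves); pivot element 3.
Divide row 3 by 3; eliminate column x3 from the other rows.
z-row update in column RHS: 0 − (-3)·(23/3) = 23.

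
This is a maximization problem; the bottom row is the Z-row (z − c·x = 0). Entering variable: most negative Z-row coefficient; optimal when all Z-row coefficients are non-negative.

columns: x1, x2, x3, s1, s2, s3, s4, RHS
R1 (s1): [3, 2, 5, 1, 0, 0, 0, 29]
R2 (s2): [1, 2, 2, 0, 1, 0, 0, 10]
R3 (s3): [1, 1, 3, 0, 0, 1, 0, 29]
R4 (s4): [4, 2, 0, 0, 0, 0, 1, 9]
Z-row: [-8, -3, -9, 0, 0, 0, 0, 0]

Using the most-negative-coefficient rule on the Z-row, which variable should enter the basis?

x3

Negative Z-row entries: x1: -8, x2: -3, x3: -9.
The most negative is -9 in column x3, so x3 enters.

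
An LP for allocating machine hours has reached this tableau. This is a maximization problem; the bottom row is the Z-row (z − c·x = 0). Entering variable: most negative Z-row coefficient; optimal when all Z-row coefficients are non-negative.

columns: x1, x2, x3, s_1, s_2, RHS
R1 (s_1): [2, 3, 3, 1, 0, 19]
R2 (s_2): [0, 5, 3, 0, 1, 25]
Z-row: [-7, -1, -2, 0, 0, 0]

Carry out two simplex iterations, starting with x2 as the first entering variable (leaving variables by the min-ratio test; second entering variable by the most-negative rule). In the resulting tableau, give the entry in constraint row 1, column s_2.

Ratio test on column x2 — row 1: 19/3 = 19/3; row 2: 25/5 = 5. Minimum is 5 at row 2 (s_2 leaves); pivot element 5.
Divide row 2 by 5; eliminate column x2 from the other rows.
Second iteration: most negative Z-row entry is -7 in column x1, so x1 enters.
Ratio test on column x1 — row 1: 4/2 = 2; row 2: entry 0 ≤ 0. Minimum is 2 at row 1 (s_1 leaves); pivot element 2.
Divide row 1 by 2; eliminate column x1 from the other rows.
After both pivots, the entry at constraint row 1, column s_2 is -3/10.

-3/10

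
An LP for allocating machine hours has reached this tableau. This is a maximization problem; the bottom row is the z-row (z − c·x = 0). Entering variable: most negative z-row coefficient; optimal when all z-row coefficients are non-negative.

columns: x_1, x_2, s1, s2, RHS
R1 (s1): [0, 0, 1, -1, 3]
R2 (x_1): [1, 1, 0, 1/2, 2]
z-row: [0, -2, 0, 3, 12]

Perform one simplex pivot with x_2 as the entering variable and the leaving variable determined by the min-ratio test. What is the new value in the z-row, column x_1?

2

Ratio test on column x_2 — row 1: entry 0 ≤ 0; row 2: 2/1 = 2. Minimum is 2 at row 2 (x_1 leaves); pivot element 1.
Divide row 2 by 1; eliminate column x_2 from the other rows.
z-row update in column x_1: 0 − (-2)·1 = 2.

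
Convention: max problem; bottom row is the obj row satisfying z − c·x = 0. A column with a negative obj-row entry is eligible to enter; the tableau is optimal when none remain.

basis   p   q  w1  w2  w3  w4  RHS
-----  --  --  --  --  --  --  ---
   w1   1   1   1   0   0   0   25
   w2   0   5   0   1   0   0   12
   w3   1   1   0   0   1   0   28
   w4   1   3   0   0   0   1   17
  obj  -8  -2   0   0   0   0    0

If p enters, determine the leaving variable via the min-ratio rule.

w4

Column p entries and ratios — w1: 25/1 = 25; w2: 0 ≤ 0, skip; w3: 28/1 = 28; w4: 17/1 = 17.
Smallest ratio is 17 in the row of w4, so w4 leaves.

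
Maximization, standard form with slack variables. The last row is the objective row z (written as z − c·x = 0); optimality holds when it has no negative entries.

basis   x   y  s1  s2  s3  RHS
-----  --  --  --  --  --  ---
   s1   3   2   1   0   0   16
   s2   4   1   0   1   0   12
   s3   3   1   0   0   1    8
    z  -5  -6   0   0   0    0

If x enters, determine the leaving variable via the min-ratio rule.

s3

Column x entries and ratios — s1: 16/3 = 16/3; s2: 12/4 = 3; s3: 8/3 = 8/3.
Smallest ratio is 8/3 in the row of s3, so s3 leaves.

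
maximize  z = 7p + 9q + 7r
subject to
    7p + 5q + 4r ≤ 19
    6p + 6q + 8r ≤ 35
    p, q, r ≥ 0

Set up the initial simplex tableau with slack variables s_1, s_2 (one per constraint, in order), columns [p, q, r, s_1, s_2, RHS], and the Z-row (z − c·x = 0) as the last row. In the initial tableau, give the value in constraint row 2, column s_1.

0

Slack s_1 belongs to constraint 1; its column is the unit vector e_1, so the entry in row 2 is 0.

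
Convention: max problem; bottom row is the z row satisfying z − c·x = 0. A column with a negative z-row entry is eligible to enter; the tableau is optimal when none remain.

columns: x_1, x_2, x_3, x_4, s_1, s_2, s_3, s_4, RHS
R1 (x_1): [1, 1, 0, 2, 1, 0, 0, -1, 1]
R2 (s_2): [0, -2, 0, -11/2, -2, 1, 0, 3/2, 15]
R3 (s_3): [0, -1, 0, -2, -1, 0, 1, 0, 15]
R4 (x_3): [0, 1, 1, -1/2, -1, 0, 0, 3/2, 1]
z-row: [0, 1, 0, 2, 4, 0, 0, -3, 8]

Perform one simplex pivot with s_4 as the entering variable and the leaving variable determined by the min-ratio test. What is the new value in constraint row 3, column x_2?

-1

Ratio test on column s_4 — row 1: entry -1 ≤ 0; row 2: 15/(3/2) = 10; row 3: entry 0 ≤ 0; row 4: 1/(3/2) = 2/3. Minimum is 2/3 at row 4 (x_3 leaves); pivot element 3/2.
Divide row 4 by 3/2; eliminate column s_4 from the other rows.
Row 3 update in column x_2: -1 − 0·(2/3) = -1.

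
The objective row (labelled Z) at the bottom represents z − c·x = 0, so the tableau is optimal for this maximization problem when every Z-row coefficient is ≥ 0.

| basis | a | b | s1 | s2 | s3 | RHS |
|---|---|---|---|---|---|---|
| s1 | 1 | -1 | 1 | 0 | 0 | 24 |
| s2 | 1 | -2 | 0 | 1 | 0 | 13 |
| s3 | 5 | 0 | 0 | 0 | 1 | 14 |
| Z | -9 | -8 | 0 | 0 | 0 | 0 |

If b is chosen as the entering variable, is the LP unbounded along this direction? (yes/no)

yes

Every constraint-row entry in column b is ≤ 0, so increasing b is unbounded.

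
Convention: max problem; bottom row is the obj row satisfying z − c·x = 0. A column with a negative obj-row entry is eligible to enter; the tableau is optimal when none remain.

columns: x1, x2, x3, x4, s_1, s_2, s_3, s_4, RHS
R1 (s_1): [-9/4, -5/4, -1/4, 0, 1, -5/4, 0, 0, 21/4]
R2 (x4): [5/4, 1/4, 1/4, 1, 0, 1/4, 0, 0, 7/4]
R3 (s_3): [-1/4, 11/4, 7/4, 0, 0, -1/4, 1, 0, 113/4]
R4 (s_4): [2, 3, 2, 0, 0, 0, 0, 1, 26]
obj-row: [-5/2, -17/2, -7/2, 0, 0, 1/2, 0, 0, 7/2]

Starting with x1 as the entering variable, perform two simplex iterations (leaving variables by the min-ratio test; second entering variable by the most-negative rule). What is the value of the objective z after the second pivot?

63

Ratio test on column x1 — row 1: entry -9/4 ≤ 0; row 2: (7/4)/(5/4) = 7/5; row 3: entry -1/4 ≤ 0; row 4: 26/2 = 13. Minimum is 7/5 at row 2 (x4 leaves); pivot element 5/4.
Pivot on row 2; the obj-row RHS becomes 7/2 − (-5/2)·(7/5) = 7.
Next entering variable (most negative obj-row entry -8): x2.
Ratio test on column x2 — row 1: entry -4/5 ≤ 0; row 2: (7/5)/(1/5) = 7; row 3: (143/5)/(14/5) = 143/14; row 4: (116/5)/(13/5) = 116/13. Minimum is 7 at row 2 (x1 leaves); pivot element 1/5.
After the second pivot the obj-row RHS is 7 − (-8)·7 = 63.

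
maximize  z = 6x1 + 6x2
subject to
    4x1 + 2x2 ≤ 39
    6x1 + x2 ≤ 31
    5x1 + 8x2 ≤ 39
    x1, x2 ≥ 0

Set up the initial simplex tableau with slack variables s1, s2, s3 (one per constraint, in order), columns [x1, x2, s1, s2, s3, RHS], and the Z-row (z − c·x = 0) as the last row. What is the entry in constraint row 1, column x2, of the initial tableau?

2

Constraint 1 has coefficient 2 on x2.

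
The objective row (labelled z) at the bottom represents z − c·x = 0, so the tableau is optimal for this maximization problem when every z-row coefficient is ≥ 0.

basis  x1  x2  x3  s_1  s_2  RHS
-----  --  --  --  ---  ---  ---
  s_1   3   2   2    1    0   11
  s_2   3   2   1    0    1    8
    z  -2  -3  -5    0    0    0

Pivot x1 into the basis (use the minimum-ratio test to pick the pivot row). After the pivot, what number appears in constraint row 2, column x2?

Ratio test on column x1 — row 1: 11/3 = 11/3; row 2: 8/3 = 8/3. Minimum is 8/3 at row 2 (s_2 leaves); pivot element 3.
Divide row 2 by 3; eliminate column x1 from the other rows.
In the new row 2, the x2 entry is the old entry divided by the pivot: 2/3 = 2/3.

2/3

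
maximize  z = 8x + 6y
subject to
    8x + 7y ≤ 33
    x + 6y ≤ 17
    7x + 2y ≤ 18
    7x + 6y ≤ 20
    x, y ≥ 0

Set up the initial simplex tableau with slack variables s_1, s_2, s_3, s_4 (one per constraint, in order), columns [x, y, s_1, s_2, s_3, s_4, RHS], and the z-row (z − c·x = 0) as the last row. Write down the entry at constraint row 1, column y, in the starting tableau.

Constraint 1 has coefficient 7 on y.

7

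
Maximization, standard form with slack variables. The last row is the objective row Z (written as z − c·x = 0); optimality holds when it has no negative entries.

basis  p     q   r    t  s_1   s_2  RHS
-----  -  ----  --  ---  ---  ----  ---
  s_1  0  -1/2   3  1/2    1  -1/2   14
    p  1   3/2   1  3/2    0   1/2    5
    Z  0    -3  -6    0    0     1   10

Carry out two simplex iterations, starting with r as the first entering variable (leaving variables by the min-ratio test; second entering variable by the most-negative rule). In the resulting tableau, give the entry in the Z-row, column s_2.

8/5

Ratio test on column r — row 1: 14/3 = 14/3; row 2: 5/1 = 5. Minimum is 14/3 at row 1 (s_1 leaves); pivot element 3.
Divide row 1 by 3; eliminate column r from the other rows.
Second iteration: most negative Z-row entry is -4 in column q, so q enters.
Ratio test on column q — row 1: entry -1/6 ≤ 0; row 2: (1/3)/(5/3) = 1/5. Minimum is 1/5 at row 2 (p leaves); pivot element 5/3.
Divide row 2 by 5/3; eliminate column q from the other rows.
After both pivots, the entry at the Z-row, column s_2 is 8/5.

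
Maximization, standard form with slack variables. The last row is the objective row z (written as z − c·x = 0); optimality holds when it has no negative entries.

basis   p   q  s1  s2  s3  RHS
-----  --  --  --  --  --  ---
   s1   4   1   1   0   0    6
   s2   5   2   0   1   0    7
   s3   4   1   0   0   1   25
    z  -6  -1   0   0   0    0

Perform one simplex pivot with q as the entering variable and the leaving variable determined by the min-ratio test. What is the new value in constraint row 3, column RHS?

Ratio test on column q — row 1: 6/1 = 6; row 2: 7/2 = 7/2; row 3: 25/1 = 25. Minimum is 7/2 at row 2 (s2 leaves); pivot element 2.
Divide row 2 by 2; eliminate column q from the other rows.
Row 3 update in column RHS: 25 − 1·(7/2) = 43/2.

43/2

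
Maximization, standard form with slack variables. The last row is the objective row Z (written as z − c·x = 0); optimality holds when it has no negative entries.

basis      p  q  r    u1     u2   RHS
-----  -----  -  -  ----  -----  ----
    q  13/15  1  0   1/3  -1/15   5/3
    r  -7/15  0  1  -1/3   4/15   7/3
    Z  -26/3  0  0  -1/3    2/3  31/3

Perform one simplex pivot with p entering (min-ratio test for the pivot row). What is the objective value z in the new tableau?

Ratio test on column p — row 1: (5/3)/(13/15) = 25/13; row 2: entry -7/15 ≤ 0. Minimum is 25/13 at row 1 (q leaves); pivot element 13/15.
Pivot on row 1; the Z-row RHS becomes 31/3 − (-26/3)·(25/13) = 27.

27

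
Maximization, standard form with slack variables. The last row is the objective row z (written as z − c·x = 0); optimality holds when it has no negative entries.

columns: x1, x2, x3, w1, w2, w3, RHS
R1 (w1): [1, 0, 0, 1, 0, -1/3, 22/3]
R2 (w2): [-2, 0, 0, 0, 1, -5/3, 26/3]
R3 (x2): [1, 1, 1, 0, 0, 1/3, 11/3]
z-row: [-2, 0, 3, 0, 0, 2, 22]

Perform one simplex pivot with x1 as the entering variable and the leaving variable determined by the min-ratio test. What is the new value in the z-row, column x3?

5

Ratio test on column x1 — row 1: (22/3)/1 = 22/3; row 2: entry -2 ≤ 0; row 3: (11/3)/1 = 11/3. Minimum is 11/3 at row 3 (x2 leaves); pivot element 1.
Divide row 3 by 1; eliminate column x1 from the other rows.
z-row update in column x3: 3 − (-2)·1 = 5.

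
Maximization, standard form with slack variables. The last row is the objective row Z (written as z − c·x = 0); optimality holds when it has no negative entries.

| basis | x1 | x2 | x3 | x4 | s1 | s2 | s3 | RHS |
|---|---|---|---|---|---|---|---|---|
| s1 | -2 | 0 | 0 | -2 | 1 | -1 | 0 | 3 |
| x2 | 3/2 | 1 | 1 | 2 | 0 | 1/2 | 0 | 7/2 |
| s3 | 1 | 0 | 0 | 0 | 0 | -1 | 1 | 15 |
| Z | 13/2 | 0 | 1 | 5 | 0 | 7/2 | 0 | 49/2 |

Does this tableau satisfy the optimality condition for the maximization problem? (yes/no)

yes

Every Z-row coefficient is ≥ 0, so the tableau is optimal.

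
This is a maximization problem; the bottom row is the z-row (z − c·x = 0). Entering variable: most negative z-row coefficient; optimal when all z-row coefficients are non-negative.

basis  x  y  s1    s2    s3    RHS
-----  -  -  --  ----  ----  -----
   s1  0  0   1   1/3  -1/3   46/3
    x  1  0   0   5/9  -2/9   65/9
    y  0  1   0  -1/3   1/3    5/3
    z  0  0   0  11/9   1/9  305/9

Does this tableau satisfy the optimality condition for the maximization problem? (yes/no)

yes

Every z-row coefficient is ≥ 0, so the tableau is optimal.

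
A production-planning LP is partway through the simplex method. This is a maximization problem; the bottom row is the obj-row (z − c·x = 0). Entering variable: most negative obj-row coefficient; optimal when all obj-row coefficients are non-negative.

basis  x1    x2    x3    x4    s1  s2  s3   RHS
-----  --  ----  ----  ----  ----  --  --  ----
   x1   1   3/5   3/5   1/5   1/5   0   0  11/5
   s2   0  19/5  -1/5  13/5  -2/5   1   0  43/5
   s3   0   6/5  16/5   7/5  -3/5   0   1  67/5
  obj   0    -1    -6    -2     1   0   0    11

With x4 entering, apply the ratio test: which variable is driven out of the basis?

Column x4 entries and ratios — x1: (11/5)/(1/5) = 11; s2: (43/5)/(13/5) = 43/13; s3: (67/5)/(7/5) = 67/7.
Smallest ratio is 43/13 in the row of s2, so s2 leaves.

s2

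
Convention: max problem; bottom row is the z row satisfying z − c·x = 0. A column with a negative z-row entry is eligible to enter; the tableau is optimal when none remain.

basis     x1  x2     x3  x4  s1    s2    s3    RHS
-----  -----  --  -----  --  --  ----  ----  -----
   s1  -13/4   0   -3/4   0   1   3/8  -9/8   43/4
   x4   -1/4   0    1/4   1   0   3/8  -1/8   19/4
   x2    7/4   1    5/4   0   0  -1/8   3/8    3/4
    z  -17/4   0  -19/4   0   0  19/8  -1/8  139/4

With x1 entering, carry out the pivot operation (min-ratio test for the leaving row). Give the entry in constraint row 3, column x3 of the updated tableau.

5/7

Ratio test on column x1 — row 1: entry -13/4 ≤ 0; row 2: entry -1/4 ≤ 0; row 3: (3/4)/(7/4) = 3/7. Minimum is 3/7 at row 3 (x2 leaves); pivot element 7/4.
Divide row 3 by 7/4; eliminate column x1 from the other rows.
In the new row 3, the x3 entry is the old entry divided by the pivot: (5/4)/(7/4) = 5/7.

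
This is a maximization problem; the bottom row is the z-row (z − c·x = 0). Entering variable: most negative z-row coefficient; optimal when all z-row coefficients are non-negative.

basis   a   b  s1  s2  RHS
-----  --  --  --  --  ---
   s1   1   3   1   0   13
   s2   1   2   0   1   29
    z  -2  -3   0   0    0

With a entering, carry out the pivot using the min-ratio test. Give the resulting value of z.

Ratio test on column a — row 1: 13/1 = 13; row 2: 29/1 = 29. Minimum is 13 at row 1 (s1 leaves); pivot element 1.
Pivot on row 1; the z-row RHS becomes 0 − (-2)·13 = 26.

26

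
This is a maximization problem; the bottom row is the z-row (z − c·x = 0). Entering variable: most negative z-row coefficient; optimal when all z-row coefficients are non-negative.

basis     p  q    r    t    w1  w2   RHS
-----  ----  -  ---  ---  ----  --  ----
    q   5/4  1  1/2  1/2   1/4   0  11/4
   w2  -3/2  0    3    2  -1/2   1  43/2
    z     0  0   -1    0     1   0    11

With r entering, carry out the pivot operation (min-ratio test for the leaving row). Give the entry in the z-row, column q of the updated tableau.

Ratio test on column r — row 1: (11/4)/(1/2) = 11/2; row 2: (43/2)/3 = 43/6. Minimum is 11/2 at row 1 (q leaves); pivot element 1/2.
Divide row 1 by 1/2; eliminate column r from the other rows.
z-row update in column q: 0 − (-1)·2 = 2.

2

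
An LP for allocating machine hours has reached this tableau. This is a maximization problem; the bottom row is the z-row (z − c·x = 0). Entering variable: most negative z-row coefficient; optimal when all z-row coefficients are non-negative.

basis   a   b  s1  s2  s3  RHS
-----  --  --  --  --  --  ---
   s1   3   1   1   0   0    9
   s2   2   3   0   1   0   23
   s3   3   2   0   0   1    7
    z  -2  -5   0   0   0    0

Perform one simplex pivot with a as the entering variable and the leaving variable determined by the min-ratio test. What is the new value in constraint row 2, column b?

Ratio test on column a — row 1: 9/3 = 3; row 2: 23/2 = 23/2; row 3: 7/3 = 7/3. Minimum is 7/3 at row 3 (s3 leaves); pivot element 3.
Divide row 3 by 3; eliminate column a from the other rows.
Row 2 update in column b: 3 − 2·(2/3) = 5/3.

5/3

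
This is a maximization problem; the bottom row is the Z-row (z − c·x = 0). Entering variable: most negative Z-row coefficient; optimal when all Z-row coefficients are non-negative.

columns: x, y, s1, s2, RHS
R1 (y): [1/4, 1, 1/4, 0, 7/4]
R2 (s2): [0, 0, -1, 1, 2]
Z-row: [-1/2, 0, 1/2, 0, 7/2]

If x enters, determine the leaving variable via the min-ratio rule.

y

Column x entries and ratios — y: (7/4)/(1/4) = 7; s2: 0 ≤ 0, skip.
Smallest ratio is 7 in the row of y, so y leaves.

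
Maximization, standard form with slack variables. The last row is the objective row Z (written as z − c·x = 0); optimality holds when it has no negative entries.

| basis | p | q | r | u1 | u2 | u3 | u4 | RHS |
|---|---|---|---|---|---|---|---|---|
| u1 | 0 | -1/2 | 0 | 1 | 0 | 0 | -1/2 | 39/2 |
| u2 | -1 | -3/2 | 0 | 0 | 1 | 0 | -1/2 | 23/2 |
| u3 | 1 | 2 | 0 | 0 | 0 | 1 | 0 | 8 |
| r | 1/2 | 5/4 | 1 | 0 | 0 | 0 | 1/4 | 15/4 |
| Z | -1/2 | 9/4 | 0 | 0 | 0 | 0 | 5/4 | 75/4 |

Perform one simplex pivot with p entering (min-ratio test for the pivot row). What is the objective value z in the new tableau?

45/2

Ratio test on column p — row 1: entry 0 ≤ 0; row 2: entry -1 ≤ 0; row 3: 8/1 = 8; row 4: (15/4)/(1/2) = 15/2. Minimum is 15/2 at row 4 (r leaves); pivot element 1/2.
Pivot on row 4; the Z-row RHS becomes 75/4 − (-1/2)·(15/2) = 45/2.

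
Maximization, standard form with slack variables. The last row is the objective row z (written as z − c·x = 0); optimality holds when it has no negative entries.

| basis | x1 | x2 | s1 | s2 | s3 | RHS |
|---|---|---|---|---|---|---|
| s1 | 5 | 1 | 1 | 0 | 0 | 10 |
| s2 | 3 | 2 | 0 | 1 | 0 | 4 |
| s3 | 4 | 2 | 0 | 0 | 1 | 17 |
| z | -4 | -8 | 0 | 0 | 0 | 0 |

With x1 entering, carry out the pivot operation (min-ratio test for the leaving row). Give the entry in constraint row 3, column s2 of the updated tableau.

-4/3

Ratio test on column x1 — row 1: 10/5 = 2; row 2: 4/3 = 4/3; row 3: 17/4 = 17/4. Minimum is 4/3 at row 2 (s2 leaves); pivot element 3.
Divide row 2 by 3; eliminate column x1 from the other rows.
Row 3 update in column s2: 0 − 4·(1/3) = -4/3.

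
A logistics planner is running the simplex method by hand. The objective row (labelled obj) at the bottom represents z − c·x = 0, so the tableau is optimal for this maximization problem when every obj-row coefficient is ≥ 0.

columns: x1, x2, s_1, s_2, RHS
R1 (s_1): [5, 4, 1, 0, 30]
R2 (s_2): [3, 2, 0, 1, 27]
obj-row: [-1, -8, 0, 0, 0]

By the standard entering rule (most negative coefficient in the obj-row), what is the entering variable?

x2

Negative obj-row entries: x1: -1, x2: -8.
The most negative is -8 in column x2, so x2 enters.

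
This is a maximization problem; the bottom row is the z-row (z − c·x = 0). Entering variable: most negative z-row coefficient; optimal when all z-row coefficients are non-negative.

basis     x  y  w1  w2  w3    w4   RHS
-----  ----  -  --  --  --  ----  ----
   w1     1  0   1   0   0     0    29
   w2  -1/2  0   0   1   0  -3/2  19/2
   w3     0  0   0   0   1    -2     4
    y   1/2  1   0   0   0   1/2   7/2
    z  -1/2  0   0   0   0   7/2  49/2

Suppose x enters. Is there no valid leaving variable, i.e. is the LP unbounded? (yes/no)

Column x has positive entries in row(s) 1, 4, so the ratio test bounds it — not unbounded.

no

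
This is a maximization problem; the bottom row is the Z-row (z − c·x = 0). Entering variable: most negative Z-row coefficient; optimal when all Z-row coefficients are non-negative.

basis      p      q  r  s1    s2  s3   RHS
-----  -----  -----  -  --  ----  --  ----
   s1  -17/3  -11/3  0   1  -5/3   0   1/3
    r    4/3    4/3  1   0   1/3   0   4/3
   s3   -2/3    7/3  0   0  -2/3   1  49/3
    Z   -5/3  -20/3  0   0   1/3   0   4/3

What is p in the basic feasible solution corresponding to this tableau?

p is not in the basis, so in the current basic feasible solution p = 0.

0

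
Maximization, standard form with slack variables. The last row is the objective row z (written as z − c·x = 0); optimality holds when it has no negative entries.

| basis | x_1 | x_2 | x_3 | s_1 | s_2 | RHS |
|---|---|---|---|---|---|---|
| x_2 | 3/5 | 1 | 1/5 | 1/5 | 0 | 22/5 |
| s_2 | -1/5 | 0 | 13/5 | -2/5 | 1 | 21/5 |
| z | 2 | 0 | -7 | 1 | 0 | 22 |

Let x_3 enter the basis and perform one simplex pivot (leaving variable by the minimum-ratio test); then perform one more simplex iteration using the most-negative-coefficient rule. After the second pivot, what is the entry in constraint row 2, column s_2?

1/3

Ratio test on column x_3 — row 1: (22/5)/(1/5) = 22; row 2: (21/5)/(13/5) = 21/13. Minimum is 21/13 at row 2 (s_2 leaves); pivot element 13/5.
Divide row 2 by 13/5; eliminate column x_3 from the other rows.
Second iteration: most negative z-row entry is -1/13 in column s_1, so s_1 enters.
Ratio test on column s_1 — row 1: (53/13)/(3/13) = 53/3; row 2: entry -2/13 ≤ 0. Minimum is 53/3 at row 1 (x_2 leaves); pivot element 3/13.
Divide row 1 by 3/13; eliminate column s_1 from the other rows.
After both pivots, the entry at constraint row 2, column s_2 is 1/3.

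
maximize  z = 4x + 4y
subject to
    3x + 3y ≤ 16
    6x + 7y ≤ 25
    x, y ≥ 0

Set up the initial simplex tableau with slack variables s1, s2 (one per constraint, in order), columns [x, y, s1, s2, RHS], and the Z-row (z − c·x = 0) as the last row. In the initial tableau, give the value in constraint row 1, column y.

3

Constraint 1 has coefficient 3 on y.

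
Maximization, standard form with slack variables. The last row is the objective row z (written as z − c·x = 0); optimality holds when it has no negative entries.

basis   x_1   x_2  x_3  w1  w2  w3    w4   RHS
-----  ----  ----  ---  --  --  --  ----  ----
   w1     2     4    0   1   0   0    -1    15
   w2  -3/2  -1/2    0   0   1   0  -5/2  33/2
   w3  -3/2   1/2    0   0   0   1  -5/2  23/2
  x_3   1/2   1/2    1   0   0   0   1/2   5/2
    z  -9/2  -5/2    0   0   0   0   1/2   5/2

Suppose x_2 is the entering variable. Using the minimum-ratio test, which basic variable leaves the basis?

w1

Column x_2 entries and ratios — w1: 15/4 = 15/4; w2: -1/2 ≤ 0, skip; w3: (23/2)/(1/2) = 23; x_3: (5/2)/(1/2) = 5.
Smallest ratio is 15/4 in the row of w1, so w1 leaves.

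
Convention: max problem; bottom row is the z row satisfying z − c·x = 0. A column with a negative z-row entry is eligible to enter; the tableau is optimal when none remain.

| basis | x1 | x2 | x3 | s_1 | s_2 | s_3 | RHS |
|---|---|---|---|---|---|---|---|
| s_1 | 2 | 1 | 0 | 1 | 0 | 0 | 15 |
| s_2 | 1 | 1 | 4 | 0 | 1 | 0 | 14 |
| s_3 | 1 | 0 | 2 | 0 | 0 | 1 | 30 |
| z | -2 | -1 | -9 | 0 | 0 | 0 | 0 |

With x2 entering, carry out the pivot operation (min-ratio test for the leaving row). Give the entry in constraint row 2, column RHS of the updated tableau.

14

Ratio test on column x2 — row 1: 15/1 = 15; row 2: 14/1 = 14; row 3: entry 0 ≤ 0. Minimum is 14 at row 2 (s_2 leaves); pivot element 1.
Divide row 2 by 1; eliminate column x2 from the other rows.
In the new row 2, the RHS entry is the old entry divided by the pivot: 14/1 = 14.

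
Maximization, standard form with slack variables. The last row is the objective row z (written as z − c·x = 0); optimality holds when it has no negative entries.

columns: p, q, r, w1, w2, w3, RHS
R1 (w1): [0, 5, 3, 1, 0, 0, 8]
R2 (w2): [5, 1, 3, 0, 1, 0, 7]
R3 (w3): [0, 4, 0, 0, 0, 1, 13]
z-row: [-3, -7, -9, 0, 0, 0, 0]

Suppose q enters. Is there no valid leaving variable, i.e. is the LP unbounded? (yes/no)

Column q has positive entries in row(s) 1, 2, 3, so the ratio test bounds it — not unbounded.

no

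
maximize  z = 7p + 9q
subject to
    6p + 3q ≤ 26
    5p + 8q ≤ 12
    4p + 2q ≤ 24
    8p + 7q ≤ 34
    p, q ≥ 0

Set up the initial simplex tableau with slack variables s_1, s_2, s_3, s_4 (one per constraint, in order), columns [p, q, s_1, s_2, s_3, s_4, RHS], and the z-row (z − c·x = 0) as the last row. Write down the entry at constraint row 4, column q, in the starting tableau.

Constraint 4 has coefficient 7 on q.

7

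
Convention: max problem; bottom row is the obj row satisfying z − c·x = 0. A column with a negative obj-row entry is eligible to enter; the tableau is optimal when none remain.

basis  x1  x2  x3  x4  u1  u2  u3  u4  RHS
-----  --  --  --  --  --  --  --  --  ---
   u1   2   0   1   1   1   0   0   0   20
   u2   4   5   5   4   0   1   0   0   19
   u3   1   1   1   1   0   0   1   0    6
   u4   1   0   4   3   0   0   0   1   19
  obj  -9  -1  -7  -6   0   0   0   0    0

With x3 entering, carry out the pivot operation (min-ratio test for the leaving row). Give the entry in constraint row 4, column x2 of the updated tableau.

-4

Ratio test on column x3 — row 1: 20/1 = 20; row 2: 19/5 = 19/5; row 3: 6/1 = 6; row 4: 19/4 = 19/4. Minimum is 19/5 at row 2 (u2 leaves); pivot element 5.
Divide row 2 by 5; eliminate column x3 from the other rows.
Row 4 update in column x2: 0 − 4·1 = -4.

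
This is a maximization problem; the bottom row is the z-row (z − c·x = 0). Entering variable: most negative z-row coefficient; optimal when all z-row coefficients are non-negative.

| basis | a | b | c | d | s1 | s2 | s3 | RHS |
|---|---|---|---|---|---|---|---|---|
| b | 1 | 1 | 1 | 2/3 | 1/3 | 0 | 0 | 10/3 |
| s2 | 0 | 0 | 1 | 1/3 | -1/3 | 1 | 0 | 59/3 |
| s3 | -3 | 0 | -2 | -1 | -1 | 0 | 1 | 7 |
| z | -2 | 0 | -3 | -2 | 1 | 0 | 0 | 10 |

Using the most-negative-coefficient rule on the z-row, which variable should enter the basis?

c

Negative z-row entries: a: -2, c: -3, d: -2.
The most negative is -3 in column c, so c enters.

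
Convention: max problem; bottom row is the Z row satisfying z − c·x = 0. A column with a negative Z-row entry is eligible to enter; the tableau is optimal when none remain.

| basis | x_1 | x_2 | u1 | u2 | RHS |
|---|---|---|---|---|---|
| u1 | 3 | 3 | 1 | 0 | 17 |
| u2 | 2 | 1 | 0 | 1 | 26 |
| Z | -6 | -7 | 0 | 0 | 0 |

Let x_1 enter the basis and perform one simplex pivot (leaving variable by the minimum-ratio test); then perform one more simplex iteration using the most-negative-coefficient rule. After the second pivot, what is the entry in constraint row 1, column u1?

Ratio test on column x_1 — row 1: 17/3 = 17/3; row 2: 26/2 = 13. Minimum is 17/3 at row 1 (u1 leaves); pivot element 3.
Divide row 1 by 3; eliminate column x_1 from the other rows.
Second iteration: most negative Z-row entry is -1 in column x_2, so x_2 enters.
Ratio test on column x_2 — row 1: (17/3)/1 = 17/3; row 2: entry -1 ≤ 0. Minimum is 17/3 at row 1 (x_1 leaves); pivot element 1.
Divide row 1 by 1; eliminate column x_2 from the other rows.
After both pivots, the entry at constraint row 1, column u1 is 1/3.

1/3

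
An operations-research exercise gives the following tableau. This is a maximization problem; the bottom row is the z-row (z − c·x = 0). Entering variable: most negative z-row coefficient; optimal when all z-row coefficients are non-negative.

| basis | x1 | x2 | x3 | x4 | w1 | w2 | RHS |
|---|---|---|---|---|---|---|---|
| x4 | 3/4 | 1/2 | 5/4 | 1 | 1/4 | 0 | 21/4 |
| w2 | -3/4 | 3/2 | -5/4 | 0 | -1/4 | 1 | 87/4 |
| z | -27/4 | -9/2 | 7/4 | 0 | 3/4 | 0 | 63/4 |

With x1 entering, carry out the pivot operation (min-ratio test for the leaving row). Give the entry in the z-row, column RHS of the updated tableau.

63

Ratio test on column x1 — row 1: (21/4)/(3/4) = 7; row 2: entry -3/4 ≤ 0. Minimum is 7 at row 1 (x4 leaves); pivot element 3/4.
Divide row 1 by 3/4; eliminate column x1 from the other rows.
z-row update in column RHS: 63/4 − (-27/4)·7 = 63.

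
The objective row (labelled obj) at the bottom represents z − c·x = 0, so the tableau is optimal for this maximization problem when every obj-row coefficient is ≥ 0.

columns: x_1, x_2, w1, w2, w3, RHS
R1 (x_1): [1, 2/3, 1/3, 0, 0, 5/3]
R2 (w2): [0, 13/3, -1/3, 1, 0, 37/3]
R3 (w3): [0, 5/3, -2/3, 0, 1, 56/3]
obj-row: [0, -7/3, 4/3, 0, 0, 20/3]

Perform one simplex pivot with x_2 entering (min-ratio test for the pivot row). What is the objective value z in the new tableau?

25/2

Ratio test on column x_2 — row 1: (5/3)/(2/3) = 5/2; row 2: (37/3)/(13/3) = 37/13; row 3: (56/3)/(5/3) = 56/5. Minimum is 5/2 at row 1 (x_1 leaves); pivot element 2/3.
Pivot on row 1; the obj-row RHS becomes 20/3 − (-7/3)·(5/2) = 25/2.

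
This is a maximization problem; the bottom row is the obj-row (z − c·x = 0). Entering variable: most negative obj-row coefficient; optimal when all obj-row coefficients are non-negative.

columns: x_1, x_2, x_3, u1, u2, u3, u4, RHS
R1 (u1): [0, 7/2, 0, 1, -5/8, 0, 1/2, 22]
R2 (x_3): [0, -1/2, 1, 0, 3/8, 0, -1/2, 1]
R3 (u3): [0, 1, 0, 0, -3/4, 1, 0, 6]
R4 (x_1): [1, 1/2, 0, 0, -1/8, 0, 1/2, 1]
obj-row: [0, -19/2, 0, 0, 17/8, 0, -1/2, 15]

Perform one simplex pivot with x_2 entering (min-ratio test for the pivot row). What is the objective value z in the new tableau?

34

Ratio test on column x_2 — row 1: 22/(7/2) = 44/7; row 2: entry -1/2 ≤ 0; row 3: 6/1 = 6; row 4: 1/(1/2) = 2. Minimum is 2 at row 4 (x_1 leaves); pivot element 1/2.
Pivot on row 4; the obj-row RHS becomes 15 − (-19/2)·2 = 34.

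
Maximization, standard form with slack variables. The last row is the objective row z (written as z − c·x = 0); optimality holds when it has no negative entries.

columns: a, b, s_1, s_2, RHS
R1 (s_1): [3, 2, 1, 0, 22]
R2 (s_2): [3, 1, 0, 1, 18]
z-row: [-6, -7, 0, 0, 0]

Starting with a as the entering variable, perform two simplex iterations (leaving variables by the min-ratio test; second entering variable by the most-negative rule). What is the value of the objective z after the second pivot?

Ratio test on column a — row 1: 22/3 = 22/3; row 2: 18/3 = 6. Minimum is 6 at row 2 (s_2 leaves); pivot element 3.
Pivot on row 2; the z-row RHS becomes 0 − (-6)·6 = 36.
Next entering variable (most negative z-row entry -5): b.
Ratio test on column b — row 1: 4/1 = 4; row 2: 6/(1/3) = 18. Minimum is 4 at row 1 (s_1 leaves); pivot element 1.
After the second pivot the z-row RHS is 36 − (-5)·4 = 56.

56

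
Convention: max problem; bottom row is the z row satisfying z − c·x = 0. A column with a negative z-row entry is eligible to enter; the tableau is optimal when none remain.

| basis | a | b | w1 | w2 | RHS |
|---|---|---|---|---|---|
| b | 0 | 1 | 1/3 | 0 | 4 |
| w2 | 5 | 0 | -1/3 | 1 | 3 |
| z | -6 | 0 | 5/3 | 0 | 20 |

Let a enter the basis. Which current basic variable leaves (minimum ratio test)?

w2

Column a entries and ratios — b: 0 ≤ 0, skip; w2: 3/5 = 3/5.
Smallest ratio is 3/5 in the row of w2, so w2 leaves.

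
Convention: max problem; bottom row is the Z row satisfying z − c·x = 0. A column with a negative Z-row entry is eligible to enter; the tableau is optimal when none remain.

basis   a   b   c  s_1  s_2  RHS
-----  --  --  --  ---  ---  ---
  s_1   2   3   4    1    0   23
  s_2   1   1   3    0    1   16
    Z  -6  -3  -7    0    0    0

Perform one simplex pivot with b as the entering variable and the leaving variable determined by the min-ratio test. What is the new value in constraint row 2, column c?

5/3

Ratio test on column b — row 1: 23/3 = 23/3; row 2: 16/1 = 16. Minimum is 23/3 at row 1 (s_1 leaves); pivot element 3.
Divide row 1 by 3; eliminate column b from the other rows.
Row 2 update in column c: 3 − 1·(4/3) = 5/3.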